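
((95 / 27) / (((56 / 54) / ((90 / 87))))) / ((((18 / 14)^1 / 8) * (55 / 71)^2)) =383116 / 10527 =36.39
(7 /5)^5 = 16807 /3125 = 5.38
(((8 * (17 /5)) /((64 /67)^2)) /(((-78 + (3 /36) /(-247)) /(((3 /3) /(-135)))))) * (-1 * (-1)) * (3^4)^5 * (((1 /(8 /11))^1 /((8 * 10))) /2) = 80328702134263869 /946966528000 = 84827.39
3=3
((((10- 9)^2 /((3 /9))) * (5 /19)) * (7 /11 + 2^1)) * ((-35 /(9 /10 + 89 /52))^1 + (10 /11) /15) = -6192370 /223003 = -27.77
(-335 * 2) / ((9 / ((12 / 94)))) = -1340 / 141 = -9.50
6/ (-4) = -3/ 2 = -1.50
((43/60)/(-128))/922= -43/7080960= -0.00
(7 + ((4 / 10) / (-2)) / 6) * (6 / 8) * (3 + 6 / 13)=1881 / 104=18.09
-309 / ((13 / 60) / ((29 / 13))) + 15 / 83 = -44623245 / 14027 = -3181.24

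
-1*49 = -49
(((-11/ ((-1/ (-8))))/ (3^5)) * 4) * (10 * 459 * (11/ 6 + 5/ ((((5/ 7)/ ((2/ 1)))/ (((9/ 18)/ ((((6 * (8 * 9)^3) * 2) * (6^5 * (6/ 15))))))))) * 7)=-85327.41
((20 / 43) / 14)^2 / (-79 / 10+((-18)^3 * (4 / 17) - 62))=-17000 / 22212012963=-0.00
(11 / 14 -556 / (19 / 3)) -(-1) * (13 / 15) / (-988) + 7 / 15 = -230191 / 2660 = -86.54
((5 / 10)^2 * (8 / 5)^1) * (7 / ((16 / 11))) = 77 / 40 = 1.92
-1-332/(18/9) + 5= -162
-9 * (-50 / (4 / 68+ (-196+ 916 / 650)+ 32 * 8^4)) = 2486250 / 723098011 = 0.00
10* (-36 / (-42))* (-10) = -600 / 7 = -85.71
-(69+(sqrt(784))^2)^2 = -727609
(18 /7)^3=17.00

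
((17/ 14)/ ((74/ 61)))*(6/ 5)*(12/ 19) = 18666/ 24605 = 0.76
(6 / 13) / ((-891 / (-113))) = 226 / 3861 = 0.06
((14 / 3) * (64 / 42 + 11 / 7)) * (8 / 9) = 12.84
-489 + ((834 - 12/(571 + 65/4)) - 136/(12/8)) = 199127/783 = 254.31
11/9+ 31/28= 587/252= 2.33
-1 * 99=-99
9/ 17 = 0.53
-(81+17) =-98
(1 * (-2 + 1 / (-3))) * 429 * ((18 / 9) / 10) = -1001 / 5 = -200.20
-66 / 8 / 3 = -11 / 4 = -2.75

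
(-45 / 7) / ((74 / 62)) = -1395 / 259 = -5.39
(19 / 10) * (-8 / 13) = -76 / 65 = -1.17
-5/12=-0.42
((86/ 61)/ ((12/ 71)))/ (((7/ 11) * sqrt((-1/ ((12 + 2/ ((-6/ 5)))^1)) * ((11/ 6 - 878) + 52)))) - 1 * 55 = -55 + 781 * sqrt(306590)/ 294630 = -53.53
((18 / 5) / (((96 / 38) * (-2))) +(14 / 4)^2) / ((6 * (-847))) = -0.00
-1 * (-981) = 981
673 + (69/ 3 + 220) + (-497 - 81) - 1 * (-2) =340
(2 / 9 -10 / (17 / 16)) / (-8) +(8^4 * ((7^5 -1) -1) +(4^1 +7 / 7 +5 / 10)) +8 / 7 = 294881804899 / 4284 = 68833287.79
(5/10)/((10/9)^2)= 81/200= 0.40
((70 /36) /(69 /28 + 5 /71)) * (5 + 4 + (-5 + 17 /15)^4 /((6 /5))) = 41272232834 /275507325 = 149.80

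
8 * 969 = 7752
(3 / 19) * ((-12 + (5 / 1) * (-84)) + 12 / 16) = -68.09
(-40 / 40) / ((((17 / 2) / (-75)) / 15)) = 2250 / 17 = 132.35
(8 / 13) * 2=16 / 13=1.23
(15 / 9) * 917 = 4585 / 3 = 1528.33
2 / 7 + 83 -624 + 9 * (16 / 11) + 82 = -34313 / 77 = -445.62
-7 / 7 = -1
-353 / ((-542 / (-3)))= -1059 / 542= -1.95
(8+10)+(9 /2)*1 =22.50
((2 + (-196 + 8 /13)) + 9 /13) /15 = -167 /13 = -12.85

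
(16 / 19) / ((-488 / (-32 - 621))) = 1306 / 1159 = 1.13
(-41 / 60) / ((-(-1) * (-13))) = 41 / 780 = 0.05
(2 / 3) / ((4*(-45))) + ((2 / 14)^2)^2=-2131 / 648270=-0.00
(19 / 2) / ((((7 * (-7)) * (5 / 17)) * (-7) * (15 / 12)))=646 / 8575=0.08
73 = 73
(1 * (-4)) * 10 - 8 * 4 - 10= -82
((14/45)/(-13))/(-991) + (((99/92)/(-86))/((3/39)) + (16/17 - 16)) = -1186919148929/77976676440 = -15.22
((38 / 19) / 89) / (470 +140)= 1 / 27145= 0.00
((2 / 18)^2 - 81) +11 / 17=-110629 / 1377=-80.34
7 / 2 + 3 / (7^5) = 117655 / 33614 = 3.50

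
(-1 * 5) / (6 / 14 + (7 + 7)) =-35 / 101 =-0.35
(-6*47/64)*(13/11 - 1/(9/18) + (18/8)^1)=-8883/1408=-6.31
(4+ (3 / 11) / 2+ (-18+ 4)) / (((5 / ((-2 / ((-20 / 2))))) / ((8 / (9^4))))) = -868 / 1804275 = -0.00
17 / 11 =1.55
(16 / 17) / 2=0.47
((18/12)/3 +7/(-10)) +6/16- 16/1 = -633/40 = -15.82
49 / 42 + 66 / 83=977 / 498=1.96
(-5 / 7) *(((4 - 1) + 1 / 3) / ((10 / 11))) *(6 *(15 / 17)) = -1650 / 119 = -13.87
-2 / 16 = -0.12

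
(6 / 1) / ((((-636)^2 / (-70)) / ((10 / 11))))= -175 / 185394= -0.00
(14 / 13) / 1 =14 / 13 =1.08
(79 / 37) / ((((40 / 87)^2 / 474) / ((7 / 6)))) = 330666903 / 59200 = 5585.59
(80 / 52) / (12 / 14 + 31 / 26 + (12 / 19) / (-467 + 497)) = 26600 / 35799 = 0.74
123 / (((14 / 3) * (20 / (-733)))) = -270477 / 280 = -965.99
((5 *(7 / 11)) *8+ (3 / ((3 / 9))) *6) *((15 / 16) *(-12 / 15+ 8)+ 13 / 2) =23161 / 22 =1052.77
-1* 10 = -10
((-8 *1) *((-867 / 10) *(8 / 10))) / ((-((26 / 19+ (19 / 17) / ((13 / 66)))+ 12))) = -7281066 / 249875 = -29.14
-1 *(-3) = 3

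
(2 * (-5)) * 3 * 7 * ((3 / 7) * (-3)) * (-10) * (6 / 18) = -900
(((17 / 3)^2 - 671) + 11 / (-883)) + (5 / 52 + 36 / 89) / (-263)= -6179984831435 / 9672802308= -638.90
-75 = -75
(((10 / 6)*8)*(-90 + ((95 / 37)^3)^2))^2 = 406710331332235017366760000 / 59246568052560317529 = 6864707.02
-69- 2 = -71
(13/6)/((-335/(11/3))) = -143/6030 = -0.02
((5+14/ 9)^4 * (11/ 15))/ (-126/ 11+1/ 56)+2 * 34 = -34960548236/ 693333675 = -50.42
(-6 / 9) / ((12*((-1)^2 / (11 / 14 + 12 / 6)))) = -13 / 84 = -0.15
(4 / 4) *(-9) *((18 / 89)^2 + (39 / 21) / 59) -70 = -231127175 / 3271373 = -70.65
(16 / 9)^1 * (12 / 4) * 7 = 112 / 3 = 37.33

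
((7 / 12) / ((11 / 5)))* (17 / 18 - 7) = -3815 / 2376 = -1.61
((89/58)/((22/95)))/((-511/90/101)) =-117.87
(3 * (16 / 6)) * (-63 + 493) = 3440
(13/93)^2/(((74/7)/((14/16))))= 8281/5120208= 0.00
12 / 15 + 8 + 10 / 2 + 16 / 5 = 17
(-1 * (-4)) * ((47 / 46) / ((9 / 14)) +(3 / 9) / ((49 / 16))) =68900 / 10143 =6.79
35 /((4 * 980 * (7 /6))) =0.01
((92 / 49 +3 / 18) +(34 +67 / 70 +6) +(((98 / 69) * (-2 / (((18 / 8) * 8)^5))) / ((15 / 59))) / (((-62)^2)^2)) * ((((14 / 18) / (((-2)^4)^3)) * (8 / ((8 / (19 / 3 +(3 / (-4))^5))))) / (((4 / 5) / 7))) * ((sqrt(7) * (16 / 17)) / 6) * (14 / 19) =1995511197898744217382901 * sqrt(7) / 39639401820335398025428992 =0.13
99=99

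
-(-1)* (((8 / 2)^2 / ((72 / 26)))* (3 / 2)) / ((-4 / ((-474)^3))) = 230742252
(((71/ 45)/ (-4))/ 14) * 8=-71/ 315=-0.23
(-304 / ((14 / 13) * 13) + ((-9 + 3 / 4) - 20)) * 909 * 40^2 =-72668057.14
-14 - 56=-70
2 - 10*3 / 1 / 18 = 0.33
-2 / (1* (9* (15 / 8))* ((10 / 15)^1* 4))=-2 / 45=-0.04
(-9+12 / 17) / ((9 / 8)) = -376 / 51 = -7.37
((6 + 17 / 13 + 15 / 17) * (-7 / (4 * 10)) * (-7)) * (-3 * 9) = -239463 / 884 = -270.89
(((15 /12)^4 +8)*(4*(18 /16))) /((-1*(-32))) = 24057 /16384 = 1.47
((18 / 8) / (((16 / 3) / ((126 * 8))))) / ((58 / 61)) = 103761 / 232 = 447.25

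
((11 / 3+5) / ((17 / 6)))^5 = 380204032 / 1419857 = 267.78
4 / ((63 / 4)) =16 / 63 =0.25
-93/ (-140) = 93/ 140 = 0.66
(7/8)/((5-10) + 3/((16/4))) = -7/34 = -0.21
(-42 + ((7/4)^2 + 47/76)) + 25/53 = -609797/16112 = -37.85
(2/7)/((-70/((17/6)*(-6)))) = 17/245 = 0.07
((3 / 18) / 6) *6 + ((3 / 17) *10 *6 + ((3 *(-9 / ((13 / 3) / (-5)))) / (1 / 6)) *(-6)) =-1472899 / 1326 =-1110.78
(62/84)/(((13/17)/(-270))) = -23715/91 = -260.60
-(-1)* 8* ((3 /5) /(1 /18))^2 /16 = 1458 /25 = 58.32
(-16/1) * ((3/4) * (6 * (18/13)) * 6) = -7776/13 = -598.15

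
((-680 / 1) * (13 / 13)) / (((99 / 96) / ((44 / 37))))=-87040 / 111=-784.14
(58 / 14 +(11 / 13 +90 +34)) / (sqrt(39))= 11738 * sqrt(39) / 3549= 20.65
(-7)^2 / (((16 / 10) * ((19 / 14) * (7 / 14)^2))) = 1715 / 19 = 90.26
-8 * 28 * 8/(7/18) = -4608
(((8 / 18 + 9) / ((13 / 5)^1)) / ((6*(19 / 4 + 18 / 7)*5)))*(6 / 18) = 0.01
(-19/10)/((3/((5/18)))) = -19/108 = -0.18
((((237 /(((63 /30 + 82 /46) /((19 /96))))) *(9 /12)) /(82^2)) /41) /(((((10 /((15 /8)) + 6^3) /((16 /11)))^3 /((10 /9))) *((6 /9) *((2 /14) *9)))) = 953925 /78888144086452448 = 0.00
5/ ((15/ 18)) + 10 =16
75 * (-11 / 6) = -275 / 2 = -137.50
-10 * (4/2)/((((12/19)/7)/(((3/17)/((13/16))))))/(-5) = 2128/221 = 9.63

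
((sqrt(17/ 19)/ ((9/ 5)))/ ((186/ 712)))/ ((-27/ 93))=-1780 * sqrt(323)/ 4617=-6.93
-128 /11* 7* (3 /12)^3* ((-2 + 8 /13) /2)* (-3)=-378 /143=-2.64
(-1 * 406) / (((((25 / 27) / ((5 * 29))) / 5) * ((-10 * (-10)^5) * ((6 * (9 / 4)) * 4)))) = -5887 / 1000000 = -0.01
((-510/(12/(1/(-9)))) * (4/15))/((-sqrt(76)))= -17 * sqrt(19)/513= -0.14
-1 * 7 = -7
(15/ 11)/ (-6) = -5/ 22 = -0.23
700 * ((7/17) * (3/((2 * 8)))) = 3675/68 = 54.04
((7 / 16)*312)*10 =1365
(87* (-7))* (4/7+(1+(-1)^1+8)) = -5220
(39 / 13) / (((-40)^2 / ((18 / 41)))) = 0.00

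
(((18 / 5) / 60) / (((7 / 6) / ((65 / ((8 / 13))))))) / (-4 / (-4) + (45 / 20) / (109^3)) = 1969739109 / 362608750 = 5.43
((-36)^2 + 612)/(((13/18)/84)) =2884896/13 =221915.08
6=6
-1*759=-759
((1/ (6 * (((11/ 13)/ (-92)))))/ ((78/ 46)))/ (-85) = 0.13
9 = 9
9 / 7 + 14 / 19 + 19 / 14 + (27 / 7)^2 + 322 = 633559 / 1862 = 340.26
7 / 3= 2.33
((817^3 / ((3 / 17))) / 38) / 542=487934459 / 3252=150041.35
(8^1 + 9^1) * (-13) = -221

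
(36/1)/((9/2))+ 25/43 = 369/43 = 8.58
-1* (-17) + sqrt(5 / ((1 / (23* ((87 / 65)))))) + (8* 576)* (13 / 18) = sqrt(26013) / 13 + 3345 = 3357.41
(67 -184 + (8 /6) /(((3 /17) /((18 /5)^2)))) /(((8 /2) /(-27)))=12879 /100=128.79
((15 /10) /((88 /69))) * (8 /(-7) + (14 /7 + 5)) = 8487 /1232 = 6.89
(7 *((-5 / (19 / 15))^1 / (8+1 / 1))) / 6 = -175 / 342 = -0.51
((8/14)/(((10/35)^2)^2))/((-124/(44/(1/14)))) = -26411/62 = -425.98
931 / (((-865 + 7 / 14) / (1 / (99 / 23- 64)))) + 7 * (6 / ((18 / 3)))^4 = 125265 / 17849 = 7.02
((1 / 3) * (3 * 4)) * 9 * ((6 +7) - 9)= 144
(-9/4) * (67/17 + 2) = -13.37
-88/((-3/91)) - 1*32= 7912/3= 2637.33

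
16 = 16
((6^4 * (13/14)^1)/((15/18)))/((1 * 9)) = 5616/35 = 160.46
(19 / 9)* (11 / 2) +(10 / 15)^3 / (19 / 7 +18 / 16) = 135701 / 11610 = 11.69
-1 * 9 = -9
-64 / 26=-32 / 13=-2.46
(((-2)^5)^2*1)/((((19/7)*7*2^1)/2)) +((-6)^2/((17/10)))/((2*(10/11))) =21170/323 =65.54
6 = 6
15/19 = 0.79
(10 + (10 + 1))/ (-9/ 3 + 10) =3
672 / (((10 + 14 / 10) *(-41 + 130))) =1120 / 1691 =0.66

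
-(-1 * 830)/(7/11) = 9130/7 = 1304.29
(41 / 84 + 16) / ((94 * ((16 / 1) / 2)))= 1385 / 63168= 0.02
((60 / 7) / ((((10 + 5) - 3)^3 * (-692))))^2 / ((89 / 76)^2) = 9025 / 240875863070976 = 0.00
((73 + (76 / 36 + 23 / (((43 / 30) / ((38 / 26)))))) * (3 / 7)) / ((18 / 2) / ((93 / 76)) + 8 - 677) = -15372094 / 240778629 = -0.06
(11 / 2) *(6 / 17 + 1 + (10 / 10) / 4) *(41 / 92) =49159 / 12512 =3.93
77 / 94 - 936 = -935.18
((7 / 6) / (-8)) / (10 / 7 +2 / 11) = -539 / 5952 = -0.09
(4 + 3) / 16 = 7 / 16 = 0.44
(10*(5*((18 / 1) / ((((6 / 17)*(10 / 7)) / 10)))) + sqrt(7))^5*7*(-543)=-6887935430409051748973250 - 1929393338882170011249*sqrt(7)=-6893040125364958538210105.00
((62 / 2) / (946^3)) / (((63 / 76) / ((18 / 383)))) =589 / 283713653377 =0.00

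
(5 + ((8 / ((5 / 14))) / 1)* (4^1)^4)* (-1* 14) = -80351.60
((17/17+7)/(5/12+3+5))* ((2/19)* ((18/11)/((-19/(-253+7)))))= 850176/401071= 2.12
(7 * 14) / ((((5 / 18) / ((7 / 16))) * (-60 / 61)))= -62769 / 400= -156.92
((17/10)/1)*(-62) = -527/5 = -105.40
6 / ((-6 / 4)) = -4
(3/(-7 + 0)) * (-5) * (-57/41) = -855/287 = -2.98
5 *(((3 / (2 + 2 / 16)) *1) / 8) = 15 / 17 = 0.88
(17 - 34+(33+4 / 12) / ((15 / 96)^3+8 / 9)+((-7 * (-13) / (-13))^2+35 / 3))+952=815875703 / 789807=1033.01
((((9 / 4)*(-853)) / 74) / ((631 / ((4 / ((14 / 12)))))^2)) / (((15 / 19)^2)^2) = -889310504 / 451166183125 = -0.00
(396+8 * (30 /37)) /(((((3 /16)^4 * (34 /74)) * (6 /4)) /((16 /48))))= 38273024 /243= 157502.16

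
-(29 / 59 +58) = -3451 / 59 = -58.49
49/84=7/12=0.58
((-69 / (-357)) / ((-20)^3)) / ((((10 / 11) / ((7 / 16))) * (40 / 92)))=-5819 / 217600000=-0.00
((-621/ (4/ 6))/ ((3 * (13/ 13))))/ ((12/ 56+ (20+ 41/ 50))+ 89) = -108675/ 38512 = -2.82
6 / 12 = 1 / 2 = 0.50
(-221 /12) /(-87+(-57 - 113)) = 221 /3084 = 0.07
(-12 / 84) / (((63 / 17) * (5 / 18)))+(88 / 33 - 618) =-615.47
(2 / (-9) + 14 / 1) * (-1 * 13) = -1612 / 9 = -179.11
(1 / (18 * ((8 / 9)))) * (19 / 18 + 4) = 91 / 288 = 0.32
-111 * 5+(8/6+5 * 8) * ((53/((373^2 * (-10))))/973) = -1126976207311/2030587755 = -555.00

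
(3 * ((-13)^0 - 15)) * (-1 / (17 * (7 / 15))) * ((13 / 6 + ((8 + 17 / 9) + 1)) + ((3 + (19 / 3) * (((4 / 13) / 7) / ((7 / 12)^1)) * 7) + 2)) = 175235 / 1547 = 113.27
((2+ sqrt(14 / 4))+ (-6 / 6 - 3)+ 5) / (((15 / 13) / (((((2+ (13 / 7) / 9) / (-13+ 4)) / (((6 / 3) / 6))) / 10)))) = -1807 / 9450 - 1807 * sqrt(14) / 56700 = -0.31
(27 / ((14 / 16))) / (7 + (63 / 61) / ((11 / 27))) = 72468 / 22393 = 3.24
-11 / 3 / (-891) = 0.00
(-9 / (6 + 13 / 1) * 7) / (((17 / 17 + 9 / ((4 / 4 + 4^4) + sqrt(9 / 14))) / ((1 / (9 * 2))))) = -0.18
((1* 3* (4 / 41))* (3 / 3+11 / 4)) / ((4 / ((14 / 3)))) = 105 / 82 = 1.28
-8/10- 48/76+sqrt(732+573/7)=-136/95+3 * sqrt(4431)/7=27.10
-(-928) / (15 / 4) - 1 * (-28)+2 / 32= 66127 / 240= 275.53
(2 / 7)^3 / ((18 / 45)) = 0.06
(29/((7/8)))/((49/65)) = 15080/343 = 43.97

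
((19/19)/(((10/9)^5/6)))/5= 177147/250000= 0.71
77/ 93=0.83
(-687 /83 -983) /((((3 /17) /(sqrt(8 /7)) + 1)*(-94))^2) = -112944379000 /927369309347 + 9701327712*sqrt(14) /927369309347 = -0.08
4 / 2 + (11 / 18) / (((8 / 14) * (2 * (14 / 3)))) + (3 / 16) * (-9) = 41 / 96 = 0.43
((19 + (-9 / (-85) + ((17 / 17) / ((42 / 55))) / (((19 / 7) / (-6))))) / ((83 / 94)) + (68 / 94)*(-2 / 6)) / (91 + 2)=342445444 / 1757732085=0.19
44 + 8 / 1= 52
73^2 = 5329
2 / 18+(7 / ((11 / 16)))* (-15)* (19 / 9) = -31909 / 99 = -322.31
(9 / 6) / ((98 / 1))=3 / 196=0.02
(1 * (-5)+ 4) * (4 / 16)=-1 / 4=-0.25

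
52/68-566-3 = -9660/17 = -568.24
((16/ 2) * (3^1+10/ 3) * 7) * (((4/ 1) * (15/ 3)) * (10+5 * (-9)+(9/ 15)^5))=-247715.09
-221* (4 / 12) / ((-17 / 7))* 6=182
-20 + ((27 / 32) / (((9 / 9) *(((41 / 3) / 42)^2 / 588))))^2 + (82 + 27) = 248156786238437 / 11303044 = 21954863.33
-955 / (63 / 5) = -4775 / 63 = -75.79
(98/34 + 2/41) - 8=-3533/697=-5.07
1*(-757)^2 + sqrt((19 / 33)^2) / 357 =6751090288 / 11781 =573049.00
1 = 1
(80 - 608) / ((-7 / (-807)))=-426096 / 7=-60870.86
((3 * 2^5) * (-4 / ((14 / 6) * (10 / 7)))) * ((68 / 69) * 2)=-26112 / 115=-227.06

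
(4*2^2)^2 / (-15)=-256 / 15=-17.07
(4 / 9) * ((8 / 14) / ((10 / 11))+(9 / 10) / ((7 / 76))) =208 / 45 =4.62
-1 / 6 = -0.17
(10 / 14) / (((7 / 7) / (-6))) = -30 / 7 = -4.29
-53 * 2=-106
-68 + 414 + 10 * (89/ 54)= 9787/ 27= 362.48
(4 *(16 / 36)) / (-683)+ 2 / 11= 12118 / 67617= 0.18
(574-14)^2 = 313600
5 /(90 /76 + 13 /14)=665 /281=2.37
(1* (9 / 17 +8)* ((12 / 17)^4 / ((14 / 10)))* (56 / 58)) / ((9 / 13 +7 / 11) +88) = 49420800 / 3022875553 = 0.02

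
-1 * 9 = -9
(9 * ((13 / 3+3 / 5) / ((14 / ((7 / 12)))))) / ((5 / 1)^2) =37 / 500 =0.07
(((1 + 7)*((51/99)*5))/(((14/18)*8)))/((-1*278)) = -255/21406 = -0.01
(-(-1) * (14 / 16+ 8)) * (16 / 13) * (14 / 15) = 1988 / 195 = 10.19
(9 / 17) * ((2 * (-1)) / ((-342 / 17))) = 1 / 19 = 0.05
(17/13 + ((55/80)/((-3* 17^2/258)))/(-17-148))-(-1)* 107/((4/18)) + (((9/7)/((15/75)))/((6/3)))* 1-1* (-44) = 1672689673/3155880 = 530.02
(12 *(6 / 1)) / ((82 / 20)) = 720 / 41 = 17.56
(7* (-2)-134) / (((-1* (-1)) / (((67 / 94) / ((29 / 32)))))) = -158656 / 1363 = -116.40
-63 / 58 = -1.09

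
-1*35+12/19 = -653/19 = -34.37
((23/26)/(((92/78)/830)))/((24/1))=415/16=25.94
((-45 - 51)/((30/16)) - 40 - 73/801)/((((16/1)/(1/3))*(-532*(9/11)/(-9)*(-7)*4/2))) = 4021831/1431803520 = 0.00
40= 40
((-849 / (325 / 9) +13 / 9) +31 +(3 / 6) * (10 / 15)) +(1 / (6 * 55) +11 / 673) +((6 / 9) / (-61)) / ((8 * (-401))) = 19674993446287 / 2118691961100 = 9.29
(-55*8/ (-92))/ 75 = 22/ 345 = 0.06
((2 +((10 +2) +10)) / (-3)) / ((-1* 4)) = 2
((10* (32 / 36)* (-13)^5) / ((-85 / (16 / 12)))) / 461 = 23762752 / 211599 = 112.30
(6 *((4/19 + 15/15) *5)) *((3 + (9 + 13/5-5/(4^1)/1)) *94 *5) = 4329405/19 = 227863.42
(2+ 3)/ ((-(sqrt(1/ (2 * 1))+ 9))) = -90/ 161+ 5 * sqrt(2)/ 161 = -0.52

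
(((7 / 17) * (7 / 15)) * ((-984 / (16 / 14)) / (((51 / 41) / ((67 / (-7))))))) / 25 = 5518723 / 108375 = 50.92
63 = 63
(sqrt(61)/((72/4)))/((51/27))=sqrt(61)/34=0.23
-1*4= -4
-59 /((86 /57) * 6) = -1121 /172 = -6.52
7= 7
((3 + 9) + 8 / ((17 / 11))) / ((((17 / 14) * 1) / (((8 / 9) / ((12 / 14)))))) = 114464 / 7803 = 14.67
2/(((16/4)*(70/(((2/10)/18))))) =1/12600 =0.00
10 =10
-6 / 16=-3 / 8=-0.38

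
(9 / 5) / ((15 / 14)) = 42 / 25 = 1.68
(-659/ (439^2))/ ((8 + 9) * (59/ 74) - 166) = 48766/ 2174085601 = 0.00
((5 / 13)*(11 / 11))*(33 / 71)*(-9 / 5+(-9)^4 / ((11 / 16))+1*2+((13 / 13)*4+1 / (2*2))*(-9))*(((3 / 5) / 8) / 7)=18820341 / 1033760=18.21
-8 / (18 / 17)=-68 / 9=-7.56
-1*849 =-849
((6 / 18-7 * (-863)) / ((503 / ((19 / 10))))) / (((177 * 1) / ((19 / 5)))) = 0.49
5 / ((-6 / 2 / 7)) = -35 / 3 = -11.67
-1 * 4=-4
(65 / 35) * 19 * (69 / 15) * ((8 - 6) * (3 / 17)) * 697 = 1397526 / 35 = 39929.31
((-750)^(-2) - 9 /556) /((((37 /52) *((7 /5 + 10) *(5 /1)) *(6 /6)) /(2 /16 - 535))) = 35197594861 /164897437500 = 0.21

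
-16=-16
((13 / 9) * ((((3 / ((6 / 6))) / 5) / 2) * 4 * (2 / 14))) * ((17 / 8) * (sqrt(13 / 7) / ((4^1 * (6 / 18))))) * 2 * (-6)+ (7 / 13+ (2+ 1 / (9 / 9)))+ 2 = -0.92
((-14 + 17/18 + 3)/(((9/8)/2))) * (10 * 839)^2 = -101927760800/81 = -1258367417.28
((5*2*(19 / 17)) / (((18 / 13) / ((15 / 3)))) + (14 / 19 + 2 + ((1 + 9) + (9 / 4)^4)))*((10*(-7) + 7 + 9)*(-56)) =1230320343 / 5168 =238065.08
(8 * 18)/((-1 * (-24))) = 6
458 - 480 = -22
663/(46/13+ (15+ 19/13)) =663/20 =33.15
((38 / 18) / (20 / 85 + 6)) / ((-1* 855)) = -17 / 42930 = -0.00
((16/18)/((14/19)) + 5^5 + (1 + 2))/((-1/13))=-2562820/63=-40679.68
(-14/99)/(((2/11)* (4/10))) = -35/18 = -1.94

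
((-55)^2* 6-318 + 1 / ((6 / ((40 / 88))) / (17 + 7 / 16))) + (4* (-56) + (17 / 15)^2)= 1394759953 / 79200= 17610.61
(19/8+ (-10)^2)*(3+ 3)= 2457/4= 614.25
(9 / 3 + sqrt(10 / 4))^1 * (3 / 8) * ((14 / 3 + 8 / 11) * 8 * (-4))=-2136 / 11-356 * sqrt(10) / 11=-296.52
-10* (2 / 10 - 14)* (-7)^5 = -2319366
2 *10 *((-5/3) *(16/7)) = -1600/21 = -76.19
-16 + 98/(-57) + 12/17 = -16486/969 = -17.01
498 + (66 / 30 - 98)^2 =241891 / 25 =9675.64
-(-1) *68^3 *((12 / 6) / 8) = 78608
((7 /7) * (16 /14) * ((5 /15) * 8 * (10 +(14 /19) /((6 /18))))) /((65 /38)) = 29696 /1365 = 21.76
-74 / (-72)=37 / 36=1.03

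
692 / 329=2.10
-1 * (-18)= 18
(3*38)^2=12996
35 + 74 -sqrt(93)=109 -sqrt(93)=99.36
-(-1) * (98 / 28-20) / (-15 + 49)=-33 / 68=-0.49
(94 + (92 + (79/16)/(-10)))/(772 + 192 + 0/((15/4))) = 29681/154240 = 0.19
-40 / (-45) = 8 / 9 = 0.89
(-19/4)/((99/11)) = -0.53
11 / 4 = 2.75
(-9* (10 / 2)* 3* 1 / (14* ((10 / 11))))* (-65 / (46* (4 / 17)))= 328185 / 5152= 63.70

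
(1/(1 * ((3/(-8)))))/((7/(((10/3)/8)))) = -0.16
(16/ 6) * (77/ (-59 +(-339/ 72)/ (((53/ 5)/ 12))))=-65296/ 20457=-3.19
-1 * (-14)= 14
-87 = -87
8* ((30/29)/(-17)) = -240/493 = -0.49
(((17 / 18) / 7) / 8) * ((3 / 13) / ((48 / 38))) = 323 / 104832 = 0.00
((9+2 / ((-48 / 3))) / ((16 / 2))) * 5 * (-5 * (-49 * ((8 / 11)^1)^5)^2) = -71500719718400 / 25937424601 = -2756.66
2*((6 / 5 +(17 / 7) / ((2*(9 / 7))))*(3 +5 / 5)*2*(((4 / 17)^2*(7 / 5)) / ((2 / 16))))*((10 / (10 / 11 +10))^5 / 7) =31082843 / 15801075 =1.97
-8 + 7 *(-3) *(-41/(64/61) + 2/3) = 51113/64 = 798.64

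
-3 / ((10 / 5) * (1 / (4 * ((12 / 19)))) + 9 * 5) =-72 / 1099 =-0.07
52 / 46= 1.13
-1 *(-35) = 35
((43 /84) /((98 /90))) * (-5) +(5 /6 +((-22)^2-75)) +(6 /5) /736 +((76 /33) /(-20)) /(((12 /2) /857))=4886465999 /12496176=391.04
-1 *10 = -10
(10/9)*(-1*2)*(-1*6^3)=480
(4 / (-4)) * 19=-19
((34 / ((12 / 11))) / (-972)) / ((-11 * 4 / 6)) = 17 / 3888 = 0.00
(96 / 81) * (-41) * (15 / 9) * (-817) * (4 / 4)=5359520 / 81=66166.91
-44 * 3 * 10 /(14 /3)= -1980 /7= -282.86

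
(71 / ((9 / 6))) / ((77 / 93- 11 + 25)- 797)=-0.06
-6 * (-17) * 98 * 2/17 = 1176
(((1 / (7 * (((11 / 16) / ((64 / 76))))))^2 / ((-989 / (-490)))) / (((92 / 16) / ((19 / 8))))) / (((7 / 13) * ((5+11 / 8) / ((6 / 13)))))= 5242880 / 6223147007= 0.00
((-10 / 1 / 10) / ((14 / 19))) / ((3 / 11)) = -209 / 42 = -4.98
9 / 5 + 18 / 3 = 39 / 5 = 7.80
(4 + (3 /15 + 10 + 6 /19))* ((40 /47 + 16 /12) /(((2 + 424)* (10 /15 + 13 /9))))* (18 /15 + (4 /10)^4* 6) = 3822588 /80096875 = 0.05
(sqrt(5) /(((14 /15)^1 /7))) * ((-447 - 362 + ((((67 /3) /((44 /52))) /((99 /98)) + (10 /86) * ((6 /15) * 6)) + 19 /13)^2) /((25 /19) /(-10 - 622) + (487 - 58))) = -3241752800786074240 * sqrt(5) /5726990909824834221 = -1.27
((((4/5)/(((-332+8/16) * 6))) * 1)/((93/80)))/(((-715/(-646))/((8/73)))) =-19456/567933795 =-0.00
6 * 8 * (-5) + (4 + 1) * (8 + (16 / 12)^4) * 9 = 2360 / 9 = 262.22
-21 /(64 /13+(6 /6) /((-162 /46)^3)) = -145083393 /33854053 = -4.29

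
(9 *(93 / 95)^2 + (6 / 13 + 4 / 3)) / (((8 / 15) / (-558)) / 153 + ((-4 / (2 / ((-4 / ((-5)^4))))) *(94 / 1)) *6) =3913916604075 / 2711665765276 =1.44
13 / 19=0.68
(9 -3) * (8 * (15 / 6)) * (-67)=-8040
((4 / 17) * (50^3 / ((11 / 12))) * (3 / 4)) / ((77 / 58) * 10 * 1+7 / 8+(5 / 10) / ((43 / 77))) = 44892000000 / 28068887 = 1599.35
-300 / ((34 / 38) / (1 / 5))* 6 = -6840 / 17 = -402.35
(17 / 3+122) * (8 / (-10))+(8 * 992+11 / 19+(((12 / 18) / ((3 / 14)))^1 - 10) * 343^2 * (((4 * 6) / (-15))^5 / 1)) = 4545520756771 / 534375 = 8506237.67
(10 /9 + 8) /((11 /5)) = 410 /99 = 4.14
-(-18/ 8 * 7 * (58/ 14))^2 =-68121/ 16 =-4257.56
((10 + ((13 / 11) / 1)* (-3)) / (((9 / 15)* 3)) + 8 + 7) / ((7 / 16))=29440 / 693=42.48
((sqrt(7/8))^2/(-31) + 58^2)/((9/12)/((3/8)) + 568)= 166853/28272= 5.90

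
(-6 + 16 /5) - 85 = -439 /5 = -87.80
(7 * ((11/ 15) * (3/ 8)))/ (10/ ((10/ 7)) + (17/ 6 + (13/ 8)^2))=1848/ 11975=0.15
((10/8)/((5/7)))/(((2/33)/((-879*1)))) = -25381.12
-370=-370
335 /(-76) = -4.41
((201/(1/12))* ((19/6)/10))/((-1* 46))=-3819/230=-16.60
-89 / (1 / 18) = -1602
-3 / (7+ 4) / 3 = -1 / 11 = -0.09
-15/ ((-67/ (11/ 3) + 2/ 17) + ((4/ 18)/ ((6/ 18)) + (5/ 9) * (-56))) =25245/ 81793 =0.31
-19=-19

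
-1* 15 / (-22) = 15 / 22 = 0.68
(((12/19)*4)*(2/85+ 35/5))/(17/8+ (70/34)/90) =2063232/249755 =8.26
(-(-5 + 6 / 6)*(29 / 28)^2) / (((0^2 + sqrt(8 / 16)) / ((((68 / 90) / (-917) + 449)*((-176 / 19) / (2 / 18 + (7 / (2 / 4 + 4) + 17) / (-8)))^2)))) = 7722691877728256*sqrt(2) / 227821318585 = 47939.04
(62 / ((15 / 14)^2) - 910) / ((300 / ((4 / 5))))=-192598 / 84375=-2.28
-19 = -19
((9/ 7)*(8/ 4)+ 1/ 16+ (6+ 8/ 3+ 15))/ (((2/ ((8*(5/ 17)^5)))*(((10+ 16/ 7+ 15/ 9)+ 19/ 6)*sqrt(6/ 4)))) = 27615625*sqrt(6)/ 6125263098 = 0.01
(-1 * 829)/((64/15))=-12435/64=-194.30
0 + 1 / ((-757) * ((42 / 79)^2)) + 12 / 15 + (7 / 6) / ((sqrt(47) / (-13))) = 5310187 / 6676740- 91 * sqrt(47) / 282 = -1.42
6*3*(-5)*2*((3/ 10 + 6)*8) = -9072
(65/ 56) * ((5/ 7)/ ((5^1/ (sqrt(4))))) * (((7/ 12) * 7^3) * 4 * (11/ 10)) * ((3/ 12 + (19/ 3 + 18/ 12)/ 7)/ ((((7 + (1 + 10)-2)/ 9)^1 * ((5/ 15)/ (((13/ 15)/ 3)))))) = 299299/ 1536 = 194.86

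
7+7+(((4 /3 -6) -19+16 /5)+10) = 3.53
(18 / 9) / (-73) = -2 / 73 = -0.03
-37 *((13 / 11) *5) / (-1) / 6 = 2405 / 66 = 36.44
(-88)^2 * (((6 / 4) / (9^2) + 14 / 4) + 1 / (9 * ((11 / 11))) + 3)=1386176 / 27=51339.85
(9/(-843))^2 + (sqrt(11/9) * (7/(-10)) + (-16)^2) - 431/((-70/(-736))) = -4276.43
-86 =-86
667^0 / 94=1 / 94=0.01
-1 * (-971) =971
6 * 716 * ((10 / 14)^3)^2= 67125000 / 117649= 570.55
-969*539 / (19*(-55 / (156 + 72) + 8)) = -3542.96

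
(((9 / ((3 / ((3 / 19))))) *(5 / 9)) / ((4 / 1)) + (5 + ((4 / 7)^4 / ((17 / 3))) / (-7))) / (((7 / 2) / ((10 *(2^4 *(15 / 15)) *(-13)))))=-114341184880 / 38000627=-3008.93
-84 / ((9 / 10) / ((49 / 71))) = -13720 / 213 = -64.41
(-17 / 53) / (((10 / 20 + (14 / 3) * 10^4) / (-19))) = 0.00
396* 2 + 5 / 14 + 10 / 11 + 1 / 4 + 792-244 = 413187 / 308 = 1341.52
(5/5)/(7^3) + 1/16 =359/5488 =0.07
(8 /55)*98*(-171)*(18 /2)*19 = -22924944 /55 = -416817.16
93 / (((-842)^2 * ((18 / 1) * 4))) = 31 / 17015136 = 0.00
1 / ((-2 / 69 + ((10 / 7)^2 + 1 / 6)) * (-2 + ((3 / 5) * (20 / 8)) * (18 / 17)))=-16422 / 14731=-1.11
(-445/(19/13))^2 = 33466225/361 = 92704.22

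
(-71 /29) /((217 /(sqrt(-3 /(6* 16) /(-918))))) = -71* sqrt(51) /7702632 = -0.00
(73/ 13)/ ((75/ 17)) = 1241/ 975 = 1.27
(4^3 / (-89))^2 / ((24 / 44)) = 22528 / 23763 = 0.95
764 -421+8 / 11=3781 / 11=343.73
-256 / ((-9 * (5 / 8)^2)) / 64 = 256 / 225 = 1.14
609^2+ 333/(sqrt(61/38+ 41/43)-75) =3407268528639/9187069-333 * sqrt(6831754)/9187069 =370876.46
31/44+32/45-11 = -18977/1980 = -9.58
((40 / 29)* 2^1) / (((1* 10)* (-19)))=-8 / 551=-0.01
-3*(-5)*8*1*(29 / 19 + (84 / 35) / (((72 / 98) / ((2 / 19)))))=4264 / 19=224.42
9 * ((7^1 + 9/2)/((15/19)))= 1311/10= 131.10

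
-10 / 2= -5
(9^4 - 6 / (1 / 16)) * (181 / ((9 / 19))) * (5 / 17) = 37055225 / 51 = 726573.04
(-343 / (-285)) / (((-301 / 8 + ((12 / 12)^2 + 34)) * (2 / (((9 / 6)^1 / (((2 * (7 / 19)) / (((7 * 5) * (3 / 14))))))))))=-7 / 2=-3.50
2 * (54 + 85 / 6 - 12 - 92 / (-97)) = 33241 / 291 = 114.23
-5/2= -2.50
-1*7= -7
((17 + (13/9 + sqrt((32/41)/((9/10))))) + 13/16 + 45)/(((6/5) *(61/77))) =1540 *sqrt(205)/22509 + 3562405/52704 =68.57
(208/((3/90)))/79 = 6240/79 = 78.99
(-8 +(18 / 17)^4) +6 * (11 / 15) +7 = 1944737 / 417605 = 4.66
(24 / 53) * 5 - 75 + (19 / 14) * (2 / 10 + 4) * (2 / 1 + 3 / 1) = -4689 / 106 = -44.24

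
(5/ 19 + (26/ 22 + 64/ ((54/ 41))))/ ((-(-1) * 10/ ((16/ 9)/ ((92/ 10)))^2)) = 45177920/ 241796907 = 0.19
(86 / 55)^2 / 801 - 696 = -1686418004 / 2423025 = -696.00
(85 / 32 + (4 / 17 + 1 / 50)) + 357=359.91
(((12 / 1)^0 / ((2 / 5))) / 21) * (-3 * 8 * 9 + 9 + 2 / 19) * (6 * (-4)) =78620 / 133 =591.13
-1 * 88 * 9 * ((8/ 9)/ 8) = -88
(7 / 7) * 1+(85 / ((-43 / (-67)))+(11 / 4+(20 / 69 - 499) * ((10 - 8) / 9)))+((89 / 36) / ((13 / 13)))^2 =40348361 / 1281744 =31.48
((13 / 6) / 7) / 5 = 13 / 210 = 0.06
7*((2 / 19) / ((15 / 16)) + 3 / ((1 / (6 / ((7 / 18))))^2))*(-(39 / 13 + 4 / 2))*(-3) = 9974288 / 133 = 74994.65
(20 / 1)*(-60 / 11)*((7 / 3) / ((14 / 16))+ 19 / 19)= -400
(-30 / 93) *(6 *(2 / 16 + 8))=-975 / 62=-15.73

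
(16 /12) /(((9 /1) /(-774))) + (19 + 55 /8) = -2131 /24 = -88.79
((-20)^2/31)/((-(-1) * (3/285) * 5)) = 245.16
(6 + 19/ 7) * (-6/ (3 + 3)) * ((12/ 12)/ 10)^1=-0.87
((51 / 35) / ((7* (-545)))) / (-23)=51 / 3071075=0.00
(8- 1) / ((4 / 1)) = 7 / 4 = 1.75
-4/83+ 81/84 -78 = -77.08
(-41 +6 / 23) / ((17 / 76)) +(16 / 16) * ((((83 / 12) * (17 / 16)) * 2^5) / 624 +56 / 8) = -255818699 / 1463904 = -174.75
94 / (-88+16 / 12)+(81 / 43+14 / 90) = 48029 / 50310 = 0.95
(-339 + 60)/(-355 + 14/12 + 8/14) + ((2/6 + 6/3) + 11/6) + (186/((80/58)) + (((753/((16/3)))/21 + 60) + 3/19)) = 206.69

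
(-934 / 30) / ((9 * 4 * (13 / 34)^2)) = -134963 / 22815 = -5.92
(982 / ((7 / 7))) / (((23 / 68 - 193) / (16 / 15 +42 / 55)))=-20166352 / 2161665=-9.33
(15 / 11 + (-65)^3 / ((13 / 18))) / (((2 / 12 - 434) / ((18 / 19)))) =451735380 / 544027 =830.35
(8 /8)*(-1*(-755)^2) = -570025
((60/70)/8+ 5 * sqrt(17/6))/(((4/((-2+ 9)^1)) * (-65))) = -7 * sqrt(102)/312 - 3/1040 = -0.23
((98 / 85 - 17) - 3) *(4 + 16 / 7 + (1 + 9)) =-182628 / 595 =-306.94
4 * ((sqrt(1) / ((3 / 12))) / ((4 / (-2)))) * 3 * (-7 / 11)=15.27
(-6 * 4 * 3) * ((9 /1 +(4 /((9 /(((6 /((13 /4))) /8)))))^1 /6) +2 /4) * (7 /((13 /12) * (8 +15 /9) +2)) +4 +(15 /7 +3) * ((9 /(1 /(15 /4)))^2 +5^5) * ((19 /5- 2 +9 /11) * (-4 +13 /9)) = -66117829256 /449449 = -147108.64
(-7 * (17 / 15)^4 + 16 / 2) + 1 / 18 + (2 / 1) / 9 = -331169 / 101250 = -3.27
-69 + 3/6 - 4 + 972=1799/2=899.50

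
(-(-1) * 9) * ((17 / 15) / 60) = 17 / 100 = 0.17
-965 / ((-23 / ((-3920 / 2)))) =-1891400 / 23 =-82234.78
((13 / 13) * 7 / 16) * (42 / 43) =147 / 344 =0.43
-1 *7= -7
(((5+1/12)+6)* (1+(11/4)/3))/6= 3059/864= 3.54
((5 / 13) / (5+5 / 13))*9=9 / 14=0.64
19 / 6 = 3.17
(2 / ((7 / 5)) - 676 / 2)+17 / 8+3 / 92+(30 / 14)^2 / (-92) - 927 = -11373357 / 9016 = -1261.46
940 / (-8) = -235 / 2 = -117.50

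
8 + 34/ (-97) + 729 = 71455/ 97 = 736.65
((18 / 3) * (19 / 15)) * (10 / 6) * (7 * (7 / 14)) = 133 / 3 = 44.33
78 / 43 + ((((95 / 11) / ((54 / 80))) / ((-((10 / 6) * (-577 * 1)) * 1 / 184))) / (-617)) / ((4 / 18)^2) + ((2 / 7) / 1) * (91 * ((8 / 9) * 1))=24.84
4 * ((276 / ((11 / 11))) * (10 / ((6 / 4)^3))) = 29440 / 9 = 3271.11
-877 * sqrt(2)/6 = -206.71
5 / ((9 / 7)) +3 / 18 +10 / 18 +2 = 119 / 18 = 6.61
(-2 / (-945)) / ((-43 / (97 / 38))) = -97 / 772065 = -0.00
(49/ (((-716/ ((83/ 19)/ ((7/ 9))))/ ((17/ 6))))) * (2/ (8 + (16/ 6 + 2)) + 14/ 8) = -4296495/ 2067808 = -2.08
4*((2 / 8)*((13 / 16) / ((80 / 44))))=143 / 320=0.45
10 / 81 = 0.12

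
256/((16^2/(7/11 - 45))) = -488/11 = -44.36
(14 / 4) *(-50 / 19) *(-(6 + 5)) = 1925 / 19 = 101.32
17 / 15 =1.13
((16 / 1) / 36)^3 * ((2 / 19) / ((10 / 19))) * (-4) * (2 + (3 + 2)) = -1792 / 3645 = -0.49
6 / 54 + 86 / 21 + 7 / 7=5.21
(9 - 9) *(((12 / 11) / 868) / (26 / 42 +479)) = 0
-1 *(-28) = 28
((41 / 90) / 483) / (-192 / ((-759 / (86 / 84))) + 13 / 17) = 7667 / 8321490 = 0.00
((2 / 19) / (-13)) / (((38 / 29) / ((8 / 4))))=-0.01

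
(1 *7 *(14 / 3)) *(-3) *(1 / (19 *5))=-98 / 95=-1.03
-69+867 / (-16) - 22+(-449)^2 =201455.81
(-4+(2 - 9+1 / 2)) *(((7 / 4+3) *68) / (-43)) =78.87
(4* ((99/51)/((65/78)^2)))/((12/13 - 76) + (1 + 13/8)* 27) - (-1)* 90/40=-305307/742900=-0.41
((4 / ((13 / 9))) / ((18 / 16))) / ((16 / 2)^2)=1 / 26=0.04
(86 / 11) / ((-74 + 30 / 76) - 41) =-3268 / 47905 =-0.07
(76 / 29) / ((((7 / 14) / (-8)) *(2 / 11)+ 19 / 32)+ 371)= 26752 / 3793113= 0.01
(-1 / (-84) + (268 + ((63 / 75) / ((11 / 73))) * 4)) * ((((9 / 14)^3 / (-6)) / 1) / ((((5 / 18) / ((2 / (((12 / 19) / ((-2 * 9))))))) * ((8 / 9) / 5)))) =2507950720251 / 169030400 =14837.28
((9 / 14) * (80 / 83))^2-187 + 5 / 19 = -1195204028 / 6413659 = -186.35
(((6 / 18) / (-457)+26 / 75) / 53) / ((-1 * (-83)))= 11857 / 150775725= 0.00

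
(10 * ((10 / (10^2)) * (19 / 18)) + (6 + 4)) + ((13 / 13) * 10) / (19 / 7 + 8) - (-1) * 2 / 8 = 2203 / 180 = 12.24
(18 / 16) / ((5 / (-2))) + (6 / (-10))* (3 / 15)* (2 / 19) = -879 / 1900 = -0.46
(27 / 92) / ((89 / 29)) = 783 / 8188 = 0.10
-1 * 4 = -4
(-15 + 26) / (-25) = -11 / 25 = -0.44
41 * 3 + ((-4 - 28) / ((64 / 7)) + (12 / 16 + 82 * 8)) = 3105 / 4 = 776.25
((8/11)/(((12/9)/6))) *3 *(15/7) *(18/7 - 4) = -16200/539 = -30.06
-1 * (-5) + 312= 317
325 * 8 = 2600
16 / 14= 8 / 7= 1.14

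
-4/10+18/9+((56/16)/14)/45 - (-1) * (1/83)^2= 1991101/1240020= 1.61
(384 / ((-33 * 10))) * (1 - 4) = 192 / 55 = 3.49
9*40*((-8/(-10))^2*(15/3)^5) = 720000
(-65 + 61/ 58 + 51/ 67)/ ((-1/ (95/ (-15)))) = -4665355/ 11658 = -400.18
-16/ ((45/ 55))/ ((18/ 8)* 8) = -88/ 81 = -1.09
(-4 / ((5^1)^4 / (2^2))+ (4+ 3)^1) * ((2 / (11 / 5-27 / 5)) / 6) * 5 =-1453 / 400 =-3.63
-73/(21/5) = -365/21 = -17.38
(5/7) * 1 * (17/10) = 17/14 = 1.21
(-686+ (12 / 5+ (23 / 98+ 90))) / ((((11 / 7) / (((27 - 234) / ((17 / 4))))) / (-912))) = -109777518432 / 6545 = -16772730.09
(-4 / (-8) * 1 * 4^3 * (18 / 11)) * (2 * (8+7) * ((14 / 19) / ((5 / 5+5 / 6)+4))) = 41472 / 209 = 198.43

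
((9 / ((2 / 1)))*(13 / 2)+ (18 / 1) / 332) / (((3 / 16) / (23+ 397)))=5448240 / 83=65641.45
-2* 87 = -174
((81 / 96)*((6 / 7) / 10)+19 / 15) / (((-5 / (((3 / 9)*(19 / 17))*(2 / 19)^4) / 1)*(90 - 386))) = 4499 / 108720637200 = 0.00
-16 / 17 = -0.94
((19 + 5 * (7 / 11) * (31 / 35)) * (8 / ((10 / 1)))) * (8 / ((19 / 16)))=24576 / 209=117.59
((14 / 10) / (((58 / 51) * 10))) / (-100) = -357 / 290000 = -0.00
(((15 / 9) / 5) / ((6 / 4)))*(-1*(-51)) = 34 / 3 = 11.33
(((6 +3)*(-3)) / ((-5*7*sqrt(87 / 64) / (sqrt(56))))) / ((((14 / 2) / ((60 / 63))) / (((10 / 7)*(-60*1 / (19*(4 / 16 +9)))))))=-460800*sqrt(1218) / 48949187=-0.33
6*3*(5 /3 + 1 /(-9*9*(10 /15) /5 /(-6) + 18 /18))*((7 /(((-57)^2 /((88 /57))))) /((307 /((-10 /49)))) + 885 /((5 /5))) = 29938027145525 /928619433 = 32239.29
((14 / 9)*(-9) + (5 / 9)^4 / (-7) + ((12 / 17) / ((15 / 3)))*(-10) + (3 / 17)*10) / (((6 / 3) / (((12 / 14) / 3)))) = -10665689 / 5465313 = -1.95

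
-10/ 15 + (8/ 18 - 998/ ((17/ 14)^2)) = -677.07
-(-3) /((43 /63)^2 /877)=10442439 /1849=5647.61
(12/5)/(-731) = -12/3655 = -0.00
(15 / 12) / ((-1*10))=-1 / 8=-0.12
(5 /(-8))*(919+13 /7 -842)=-345 /7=-49.29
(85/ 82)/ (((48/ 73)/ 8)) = 6205/ 492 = 12.61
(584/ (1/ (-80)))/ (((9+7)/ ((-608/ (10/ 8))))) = 1420288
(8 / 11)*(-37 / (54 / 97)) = -14356 / 297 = -48.34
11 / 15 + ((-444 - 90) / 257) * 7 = -53243 / 3855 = -13.81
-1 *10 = -10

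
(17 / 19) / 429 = 17 / 8151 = 0.00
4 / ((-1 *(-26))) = 2 / 13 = 0.15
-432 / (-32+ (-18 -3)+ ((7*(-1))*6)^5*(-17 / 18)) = -432 / 123430555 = -0.00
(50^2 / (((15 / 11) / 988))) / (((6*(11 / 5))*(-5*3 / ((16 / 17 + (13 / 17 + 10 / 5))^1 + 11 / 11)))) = -19760000 / 459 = -43050.11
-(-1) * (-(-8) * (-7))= -56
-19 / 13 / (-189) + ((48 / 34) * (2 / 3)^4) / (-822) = 126929 / 17167059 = 0.01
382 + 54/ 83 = 31760/ 83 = 382.65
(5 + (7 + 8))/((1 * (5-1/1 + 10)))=10/7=1.43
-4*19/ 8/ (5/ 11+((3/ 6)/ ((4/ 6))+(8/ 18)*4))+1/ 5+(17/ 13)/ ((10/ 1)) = -2.85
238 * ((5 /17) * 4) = 280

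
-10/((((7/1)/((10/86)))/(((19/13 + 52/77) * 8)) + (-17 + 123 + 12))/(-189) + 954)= -161708400/15416583979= -0.01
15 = 15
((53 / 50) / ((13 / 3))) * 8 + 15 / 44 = 32859 / 14300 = 2.30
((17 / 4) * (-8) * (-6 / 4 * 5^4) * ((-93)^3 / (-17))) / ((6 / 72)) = 18098032500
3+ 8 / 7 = 29 / 7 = 4.14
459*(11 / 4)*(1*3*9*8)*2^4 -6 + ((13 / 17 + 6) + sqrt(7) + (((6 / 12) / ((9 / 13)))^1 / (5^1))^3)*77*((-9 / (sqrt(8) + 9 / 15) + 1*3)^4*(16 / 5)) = 4362375.81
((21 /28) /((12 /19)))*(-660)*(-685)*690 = 740878875 /2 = 370439437.50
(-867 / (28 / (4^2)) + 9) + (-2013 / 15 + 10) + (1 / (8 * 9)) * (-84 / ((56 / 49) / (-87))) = -292217 / 560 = -521.82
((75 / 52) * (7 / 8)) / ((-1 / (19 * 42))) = -1007.09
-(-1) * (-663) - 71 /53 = -35210 /53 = -664.34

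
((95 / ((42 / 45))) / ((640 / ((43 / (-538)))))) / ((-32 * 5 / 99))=242649 / 30851072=0.01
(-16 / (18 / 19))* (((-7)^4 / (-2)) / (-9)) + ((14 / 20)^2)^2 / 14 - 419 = -4328272217 / 1620000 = -2671.77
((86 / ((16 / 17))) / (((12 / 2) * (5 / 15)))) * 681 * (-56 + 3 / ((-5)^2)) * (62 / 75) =-7186233659 / 5000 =-1437246.73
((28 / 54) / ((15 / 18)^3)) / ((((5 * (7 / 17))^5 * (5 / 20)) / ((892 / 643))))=81056796416 / 603063671875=0.13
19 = 19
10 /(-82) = -5 /41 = -0.12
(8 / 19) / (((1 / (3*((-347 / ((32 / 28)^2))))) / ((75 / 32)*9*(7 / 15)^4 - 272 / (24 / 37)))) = 17070994997 / 121600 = 140386.47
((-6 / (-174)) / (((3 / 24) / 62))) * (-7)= -3472 / 29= -119.72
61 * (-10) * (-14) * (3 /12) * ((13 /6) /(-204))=-27755 /1224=-22.68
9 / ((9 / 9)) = 9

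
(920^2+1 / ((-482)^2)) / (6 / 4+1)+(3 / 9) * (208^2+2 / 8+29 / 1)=1230124506671 / 3484860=352991.08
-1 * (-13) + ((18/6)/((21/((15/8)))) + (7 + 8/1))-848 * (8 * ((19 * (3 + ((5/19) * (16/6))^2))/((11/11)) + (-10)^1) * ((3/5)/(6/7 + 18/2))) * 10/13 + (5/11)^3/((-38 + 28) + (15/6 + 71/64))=-1211243103211045/67768652952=-17873.21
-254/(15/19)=-321.73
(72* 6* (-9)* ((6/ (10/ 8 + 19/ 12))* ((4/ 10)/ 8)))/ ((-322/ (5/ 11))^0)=-34992/ 85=-411.67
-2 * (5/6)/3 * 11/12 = -55/108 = -0.51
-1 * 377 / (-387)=377 / 387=0.97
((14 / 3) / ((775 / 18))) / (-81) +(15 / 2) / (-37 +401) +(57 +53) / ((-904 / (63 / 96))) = -1668690397 / 27541987200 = -0.06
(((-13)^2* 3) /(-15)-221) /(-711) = 1274 /3555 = 0.36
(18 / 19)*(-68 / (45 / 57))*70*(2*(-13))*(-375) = -55692000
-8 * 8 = -64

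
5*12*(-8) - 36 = -516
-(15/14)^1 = -15/14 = -1.07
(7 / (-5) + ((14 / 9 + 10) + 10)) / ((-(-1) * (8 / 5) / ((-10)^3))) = -113375 / 9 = -12597.22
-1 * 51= -51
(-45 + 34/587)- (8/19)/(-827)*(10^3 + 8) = -44.43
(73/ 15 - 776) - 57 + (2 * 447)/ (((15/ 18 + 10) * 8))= -817.82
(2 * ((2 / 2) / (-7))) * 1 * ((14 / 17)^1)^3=-784 / 4913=-0.16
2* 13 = 26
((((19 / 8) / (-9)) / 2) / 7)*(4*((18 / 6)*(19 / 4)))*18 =-1083 / 56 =-19.34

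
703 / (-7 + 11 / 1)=703 / 4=175.75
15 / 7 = 2.14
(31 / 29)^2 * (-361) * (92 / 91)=-31916732 / 76531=-417.04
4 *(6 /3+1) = 12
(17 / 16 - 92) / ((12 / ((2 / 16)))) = -485 / 512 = -0.95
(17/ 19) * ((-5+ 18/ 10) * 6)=-1632/ 95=-17.18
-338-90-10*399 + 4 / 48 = -53015 / 12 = -4417.92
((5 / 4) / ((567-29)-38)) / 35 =1 / 14000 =0.00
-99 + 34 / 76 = -3745 / 38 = -98.55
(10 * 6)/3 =20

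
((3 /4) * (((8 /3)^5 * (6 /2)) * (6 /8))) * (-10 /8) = -2560 /9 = -284.44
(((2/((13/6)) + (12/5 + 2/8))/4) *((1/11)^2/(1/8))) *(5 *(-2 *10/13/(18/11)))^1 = -4645/16731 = -0.28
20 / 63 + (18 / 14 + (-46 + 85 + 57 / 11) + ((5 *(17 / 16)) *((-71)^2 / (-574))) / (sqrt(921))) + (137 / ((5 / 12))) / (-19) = 1874963 / 65835 - 428485 *sqrt(921) / 8458464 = 26.94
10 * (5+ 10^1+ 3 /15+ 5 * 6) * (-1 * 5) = -2260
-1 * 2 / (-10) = 1 / 5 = 0.20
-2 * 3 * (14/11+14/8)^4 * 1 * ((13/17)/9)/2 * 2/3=-4067709373/286729344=-14.19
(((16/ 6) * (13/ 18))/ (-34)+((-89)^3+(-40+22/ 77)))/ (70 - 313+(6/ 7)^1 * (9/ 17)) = 2265193181/ 779301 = 2906.70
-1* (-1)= 1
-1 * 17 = -17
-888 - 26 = -914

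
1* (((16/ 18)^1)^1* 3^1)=8/ 3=2.67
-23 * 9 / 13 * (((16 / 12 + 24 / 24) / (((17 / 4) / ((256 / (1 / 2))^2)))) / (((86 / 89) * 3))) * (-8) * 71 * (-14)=-59739580923904 / 9503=-6286391763.01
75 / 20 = 15 / 4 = 3.75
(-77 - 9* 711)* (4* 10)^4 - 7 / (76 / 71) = -1259970560497 / 76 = -16578560006.54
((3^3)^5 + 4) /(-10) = -14348911 /10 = -1434891.10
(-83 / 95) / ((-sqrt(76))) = 83*sqrt(19) / 3610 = 0.10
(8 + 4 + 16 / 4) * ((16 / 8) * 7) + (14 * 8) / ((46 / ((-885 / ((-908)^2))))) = 530948621 / 2370334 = 224.00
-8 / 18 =-4 / 9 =-0.44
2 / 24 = 1 / 12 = 0.08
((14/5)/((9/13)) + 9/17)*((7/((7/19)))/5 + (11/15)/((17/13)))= 3890888/195075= 19.95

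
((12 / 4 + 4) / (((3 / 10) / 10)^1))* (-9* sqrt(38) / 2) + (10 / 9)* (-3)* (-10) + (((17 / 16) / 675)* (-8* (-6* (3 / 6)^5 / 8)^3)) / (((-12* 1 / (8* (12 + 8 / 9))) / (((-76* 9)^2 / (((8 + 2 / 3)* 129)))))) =91584958243 / 2747596800 - 1050* sqrt(38) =-6439.30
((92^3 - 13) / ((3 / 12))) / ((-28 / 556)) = -432943300 / 7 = -61849042.86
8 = 8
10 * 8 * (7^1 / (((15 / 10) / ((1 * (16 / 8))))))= 2240 / 3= 746.67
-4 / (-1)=4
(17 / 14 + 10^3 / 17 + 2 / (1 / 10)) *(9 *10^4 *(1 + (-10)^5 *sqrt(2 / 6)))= 857205000 / 119 - 28573500000000 *sqrt(3) / 119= -415881483572.01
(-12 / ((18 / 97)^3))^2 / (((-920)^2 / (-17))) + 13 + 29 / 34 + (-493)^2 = 242992.02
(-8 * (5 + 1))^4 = 5308416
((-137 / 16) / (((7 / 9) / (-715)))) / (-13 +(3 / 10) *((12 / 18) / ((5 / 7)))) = -7346625 / 11872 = -618.82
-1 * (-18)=18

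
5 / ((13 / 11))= 55 / 13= 4.23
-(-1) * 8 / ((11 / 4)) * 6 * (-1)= -17.45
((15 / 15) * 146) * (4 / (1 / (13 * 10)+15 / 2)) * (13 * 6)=370110 / 61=6067.38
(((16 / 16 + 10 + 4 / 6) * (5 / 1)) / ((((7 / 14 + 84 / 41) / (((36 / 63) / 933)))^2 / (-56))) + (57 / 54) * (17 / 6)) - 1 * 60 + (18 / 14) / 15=-303024171779057 / 5323336201260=-56.92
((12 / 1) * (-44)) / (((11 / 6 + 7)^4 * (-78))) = 114048 / 102576253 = 0.00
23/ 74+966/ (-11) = -71231/ 814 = -87.51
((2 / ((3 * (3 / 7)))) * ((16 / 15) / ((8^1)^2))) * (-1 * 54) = -7 / 5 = -1.40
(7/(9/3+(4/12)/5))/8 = 105/368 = 0.29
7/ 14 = 0.50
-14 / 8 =-7 / 4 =-1.75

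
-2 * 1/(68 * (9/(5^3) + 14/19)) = -2375/65314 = -0.04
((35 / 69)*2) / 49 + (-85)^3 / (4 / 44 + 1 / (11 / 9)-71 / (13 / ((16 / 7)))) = 98973037745 / 1865346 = 53058.81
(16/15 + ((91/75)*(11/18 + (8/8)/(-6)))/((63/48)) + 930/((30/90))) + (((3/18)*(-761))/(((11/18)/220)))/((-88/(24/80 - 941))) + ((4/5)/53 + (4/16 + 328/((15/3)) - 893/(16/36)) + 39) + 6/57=-43714088713499/89723700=-487207.82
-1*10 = -10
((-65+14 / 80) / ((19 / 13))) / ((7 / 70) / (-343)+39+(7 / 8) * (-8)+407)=-11562187 / 114438444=-0.10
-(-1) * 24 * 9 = 216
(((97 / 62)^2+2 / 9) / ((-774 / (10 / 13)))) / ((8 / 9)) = -461845 / 154713312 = -0.00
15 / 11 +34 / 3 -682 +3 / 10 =-220771 / 330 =-669.00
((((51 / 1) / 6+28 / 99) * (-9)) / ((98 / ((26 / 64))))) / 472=-22607 / 32564224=-0.00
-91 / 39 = -7 / 3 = -2.33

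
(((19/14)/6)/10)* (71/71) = 19/840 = 0.02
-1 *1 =-1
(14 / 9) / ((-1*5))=-0.31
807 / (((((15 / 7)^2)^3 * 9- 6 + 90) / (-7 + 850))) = 26678910783 / 37466047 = 712.08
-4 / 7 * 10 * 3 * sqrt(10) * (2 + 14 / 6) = -520 * sqrt(10) / 7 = -234.91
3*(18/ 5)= 54/ 5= 10.80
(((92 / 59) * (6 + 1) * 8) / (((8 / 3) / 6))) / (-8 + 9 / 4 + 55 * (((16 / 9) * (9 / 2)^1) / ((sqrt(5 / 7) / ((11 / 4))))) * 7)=1066464 / 94812742229 + 314189568 * sqrt(35) / 94812742229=0.02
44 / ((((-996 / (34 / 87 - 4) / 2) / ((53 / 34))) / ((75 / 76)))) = 0.49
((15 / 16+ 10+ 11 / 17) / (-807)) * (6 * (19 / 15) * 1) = -59869 / 548760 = -0.11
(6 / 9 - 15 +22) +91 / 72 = 643 / 72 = 8.93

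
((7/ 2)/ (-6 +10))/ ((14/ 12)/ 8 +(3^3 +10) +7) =42/ 2119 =0.02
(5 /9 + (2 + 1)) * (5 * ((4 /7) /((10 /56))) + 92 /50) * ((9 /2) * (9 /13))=64224 /325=197.61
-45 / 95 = -9 / 19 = -0.47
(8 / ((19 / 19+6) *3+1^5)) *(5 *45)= 900 / 11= 81.82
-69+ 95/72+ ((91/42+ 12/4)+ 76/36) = -60.40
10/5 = 2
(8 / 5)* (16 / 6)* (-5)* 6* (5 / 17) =-640 / 17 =-37.65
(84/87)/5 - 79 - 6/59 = -675063/8555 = -78.91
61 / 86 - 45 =-3809 / 86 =-44.29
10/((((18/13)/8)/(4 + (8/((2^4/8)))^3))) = 35360/9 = 3928.89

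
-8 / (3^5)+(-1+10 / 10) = -8 / 243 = -0.03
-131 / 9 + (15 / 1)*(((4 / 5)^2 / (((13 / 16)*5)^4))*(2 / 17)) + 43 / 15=-159563665646 / 13655728125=-11.68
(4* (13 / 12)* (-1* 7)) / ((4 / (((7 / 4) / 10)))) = -637 / 480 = -1.33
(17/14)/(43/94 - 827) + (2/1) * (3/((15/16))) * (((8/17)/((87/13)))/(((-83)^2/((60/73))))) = -190854717699/134839481914165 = -0.00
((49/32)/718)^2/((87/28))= 16807/11481750528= 0.00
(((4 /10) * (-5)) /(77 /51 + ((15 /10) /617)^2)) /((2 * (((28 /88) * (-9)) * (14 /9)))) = 854266116 /5745380879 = 0.15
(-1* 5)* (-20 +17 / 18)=1715 / 18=95.28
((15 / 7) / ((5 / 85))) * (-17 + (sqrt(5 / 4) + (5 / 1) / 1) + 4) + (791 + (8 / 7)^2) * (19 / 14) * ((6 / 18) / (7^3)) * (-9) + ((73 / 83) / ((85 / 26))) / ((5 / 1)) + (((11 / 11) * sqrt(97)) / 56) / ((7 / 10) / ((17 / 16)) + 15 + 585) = -2496510893921 / 8300136950 + 85 * sqrt(97) / 2859136 + 255 * sqrt(5) / 14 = -260.05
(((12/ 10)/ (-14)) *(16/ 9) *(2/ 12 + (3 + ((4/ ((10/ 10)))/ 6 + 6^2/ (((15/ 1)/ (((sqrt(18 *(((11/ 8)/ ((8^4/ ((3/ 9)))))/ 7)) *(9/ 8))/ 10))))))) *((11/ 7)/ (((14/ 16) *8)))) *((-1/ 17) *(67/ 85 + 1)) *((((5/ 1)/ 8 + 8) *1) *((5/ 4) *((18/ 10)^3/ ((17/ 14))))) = 94616181 *sqrt(231)/ 1685159000000 + 107465292/ 150460625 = 0.72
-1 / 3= -0.33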